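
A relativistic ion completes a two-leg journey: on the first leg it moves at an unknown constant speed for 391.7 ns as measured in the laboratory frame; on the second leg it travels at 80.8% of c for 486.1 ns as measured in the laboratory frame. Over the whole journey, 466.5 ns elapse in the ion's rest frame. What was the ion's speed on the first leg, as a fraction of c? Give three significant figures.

Leg 1: speed unknown; τ_1 = 391.7/γ_1.
Leg 2: β = 0.808; γ = 1/√(1 − 0.808²) = 1/√0.3471 = 1.697; τ_2 = 486.1/1.697 = 286.4 ns.
Total proper time: τ_1 + 286.4 = 466.5, so τ_1 = 466.5 − 286.4 = 180.1 ns.
γ_1 = 391.7/180.1 = 2.175; β = √(1 − 1/γ²) = √0.7886.

β = 0.888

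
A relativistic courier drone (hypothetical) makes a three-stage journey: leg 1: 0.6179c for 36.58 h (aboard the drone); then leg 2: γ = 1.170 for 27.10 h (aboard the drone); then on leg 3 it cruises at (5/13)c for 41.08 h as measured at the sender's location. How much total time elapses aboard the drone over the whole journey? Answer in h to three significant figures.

Leg 1: 36.58 h is already measured aboard the drone.
Leg 2: 27.10 h is already measured aboard the drone.
Leg 3: γ = 1/√(1 − (5/13)²) = 13/12 ≈ 1.083; τ_3 = 41.08/1.083 = 37.92 h.
Total: 36.58 + 27.10 + 37.92 h.

τ = 102 h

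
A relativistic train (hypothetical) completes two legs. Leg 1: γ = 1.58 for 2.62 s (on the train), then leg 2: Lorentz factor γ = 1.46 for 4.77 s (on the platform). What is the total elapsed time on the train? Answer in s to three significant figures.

Leg 1: 2.62 s is already measured on the train.
Leg 2: γ = 1.46; τ_2 = 4.77/1.460 = 3.267 s.
Total: 2.620 + 3.267 s.

τ = 5.89 s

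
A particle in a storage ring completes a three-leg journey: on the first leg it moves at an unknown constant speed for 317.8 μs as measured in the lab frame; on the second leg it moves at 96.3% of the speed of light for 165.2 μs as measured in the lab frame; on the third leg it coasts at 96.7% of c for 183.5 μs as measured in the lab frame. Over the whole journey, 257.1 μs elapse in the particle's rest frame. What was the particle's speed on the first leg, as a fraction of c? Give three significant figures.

β = 0.853

Leg 1: speed unknown; τ_1 = 317.8/γ_1.
Leg 2: β = 0.963; γ = 1/√(1 − 0.963²) = 1/√0.07263 = 3.711; τ_2 = 165.2/3.711 = 44.52 μs.
Leg 3: β = 0.967; γ = 1/√(1 − 0.967²) = 1/√0.06491 = 3.925; τ_3 = 183.5/3.925 = 46.75 μs.
Total proper time: τ_1 + 44.52 + 46.75 = 257.1, so τ_1 = 257.1 − 91.27 = 165.8 μs.
γ_1 = 317.8/165.8 = 1.916; β = √(1 − 1/γ²) = √0.7277.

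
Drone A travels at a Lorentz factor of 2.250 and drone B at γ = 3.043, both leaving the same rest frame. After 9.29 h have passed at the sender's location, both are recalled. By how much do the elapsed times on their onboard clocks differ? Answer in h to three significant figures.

|τ_A − τ_B| = 1.08 h

A: γ = 2.250; τ_A = 9.29/2.250 = 4.129 h.
B: γ = 3.043; τ_B = 9.29/3.043 = 3.053 h.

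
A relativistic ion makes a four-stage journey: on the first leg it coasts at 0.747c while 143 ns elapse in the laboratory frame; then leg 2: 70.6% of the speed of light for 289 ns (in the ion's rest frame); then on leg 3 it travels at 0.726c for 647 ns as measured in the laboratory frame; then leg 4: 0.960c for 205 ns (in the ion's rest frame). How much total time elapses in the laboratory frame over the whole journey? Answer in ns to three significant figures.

Leg 1: 143 ns is already measured in the laboratory frame.
Leg 2: β = 0.706; γ = 1/√(1 − 0.706²) = 1/√0.5016 = 1.412; Δt_2 = 1.412 × 289 = 408.1 ns.
Leg 3: 647 ns is already measured in the laboratory frame.
Leg 4: γ = 1/√(1 − 0.960²) = 25/7 ≈ 3.571; Δt_4 = 3.571 × 205 = 732.1 ns.
Total: 143.0 + 408.1 + 647.0 + 732.1 ns.

Δt = 1930 ns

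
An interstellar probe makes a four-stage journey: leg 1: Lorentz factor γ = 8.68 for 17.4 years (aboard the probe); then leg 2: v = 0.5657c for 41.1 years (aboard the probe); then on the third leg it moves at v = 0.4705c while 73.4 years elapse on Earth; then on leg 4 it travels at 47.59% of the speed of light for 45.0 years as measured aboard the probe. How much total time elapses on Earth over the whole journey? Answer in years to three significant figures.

Δt = 325 years

Leg 1: γ = 8.68; Δt_1 = 8.680 × 17.4 = 151.0 years.
Leg 2: γ = 1/√(1 − 0.5657²) = 1/√0.6800 = 1.213; Δt_2 = 1.213 × 41.1 = 49.84 years.
Leg 3: 73.4 years is already measured on Earth.
Leg 4: β = 0.4759; γ = 1/√(1 − 0.4759²) = 1/√0.7735 = 1.137; Δt_4 = 1.137 × 45.0 = 51.17 years.
Total: 151.0 + 49.84 + 73.40 + 51.17 years.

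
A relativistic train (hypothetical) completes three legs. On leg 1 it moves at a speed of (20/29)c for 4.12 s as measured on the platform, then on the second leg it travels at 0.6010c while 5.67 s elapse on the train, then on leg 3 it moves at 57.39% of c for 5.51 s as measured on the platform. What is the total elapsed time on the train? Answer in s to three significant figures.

Leg 1: γ = 1/√(1 − (20/29)²) = 29/21 ≈ 1.381; τ_1 = 4.12/1.381 = 2.983 s.
Leg 2: 5.67 s is already measured on the train.
Leg 3: β = 0.5739; γ = 1/√(1 − 0.5739²) = 1/√0.6706 = 1.221; τ_3 = 5.51/1.221 = 4.512 s.
Total: 2.983 + 5.670 + 4.512 s.

τ = 13.2 s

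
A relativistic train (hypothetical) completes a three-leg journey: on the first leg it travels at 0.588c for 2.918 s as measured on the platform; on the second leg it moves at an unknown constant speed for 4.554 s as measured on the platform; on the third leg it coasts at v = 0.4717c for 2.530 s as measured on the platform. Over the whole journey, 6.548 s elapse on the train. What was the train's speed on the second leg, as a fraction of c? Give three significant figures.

Leg 1: γ = 1/√(1 − 0.588²) = 1/√0.6543 = 1.236; τ_1 = 2.918/1.236 = 2.360 s.
Leg 2: speed unknown; τ_2 = 4.554/γ_2.
Leg 3: γ = 1/√(1 − 0.4717²) = 1/√0.7775 = 1.134; τ_3 = 2.530/1.134 = 2.231 s.
Total proper time: 2.360 + τ_2 + 2.231 = 6.548, so τ_2 = 6.548 − 4.591 = 1.957 s.
γ_2 = 4.554/1.957 = 2.327; β = √(1 − 1/γ²) = √0.8154.

β = 0.903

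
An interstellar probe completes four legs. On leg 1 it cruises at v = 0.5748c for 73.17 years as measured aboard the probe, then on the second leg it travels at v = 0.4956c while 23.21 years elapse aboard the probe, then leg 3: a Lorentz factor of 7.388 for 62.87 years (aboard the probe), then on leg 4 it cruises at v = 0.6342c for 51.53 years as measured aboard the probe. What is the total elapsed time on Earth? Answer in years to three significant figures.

Leg 1: γ = 1/√(1 − 0.5748²) = 1/√0.6696 = 1.222; Δt_1 = 1.222 × 73.17 = 89.42 years.
Leg 2: γ = 1/√(1 − 0.4956²) = 1/√0.7544 = 1.151; Δt_2 = 1.151 × 23.21 = 26.72 years.
Leg 3: γ = 7.388; Δt_3 = 7.388 × 62.87 = 464.5 years.
Leg 4: γ = 1/√(1 − 0.6342²) = 1/√0.5978 = 1.293; Δt_4 = 1.293 × 51.53 = 66.65 years.
Total: 89.42 + 26.72 + 464.5 + 66.65 years.

Δt = 647 years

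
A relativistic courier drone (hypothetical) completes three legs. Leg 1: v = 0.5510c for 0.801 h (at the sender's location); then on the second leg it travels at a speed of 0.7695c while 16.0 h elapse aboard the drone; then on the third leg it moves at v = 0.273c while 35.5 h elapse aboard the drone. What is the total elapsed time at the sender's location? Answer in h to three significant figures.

Leg 1: 0.801 h is already measured at the sender's location.
Leg 2: γ = 1/√(1 − 0.7695²) = 1/√0.4079 = 1.566; Δt_2 = 1.566 × 16.0 = 25.05 h.
Leg 3: γ = 1/√(1 − 0.273²) = 1/√0.9255 = 1.039; Δt_3 = 1.039 × 35.5 = 36.90 h.
Total: 0.8010 + 25.05 + 36.90 h.

Δt = 62.8 h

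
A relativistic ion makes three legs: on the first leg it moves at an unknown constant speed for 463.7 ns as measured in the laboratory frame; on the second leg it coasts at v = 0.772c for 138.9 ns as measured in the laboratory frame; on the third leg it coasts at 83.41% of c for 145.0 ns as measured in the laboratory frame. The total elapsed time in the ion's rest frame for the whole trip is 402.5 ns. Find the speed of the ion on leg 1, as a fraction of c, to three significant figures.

Leg 1: speed unknown; τ_1 = 463.7/γ_1.
Leg 2: γ = 1/√(1 − 0.772²) = 1/√0.4040 = 1.573; τ_2 = 138.9/1.573 = 88.29 ns.
Leg 3: β = 0.8341; γ = 1/√(1 − 0.8341²) = 1/√0.3043 = 1.813; τ_3 = 145.0/1.813 = 79.98 ns.
Total proper time: τ_1 + 88.29 + 79.98 = 402.5, so τ_1 = 402.5 − 168.3 = 234.2 ns.
γ_1 = 463.7/234.2 = 1.980; β = √(1 − 1/γ²) = √0.7448.

β = 0.863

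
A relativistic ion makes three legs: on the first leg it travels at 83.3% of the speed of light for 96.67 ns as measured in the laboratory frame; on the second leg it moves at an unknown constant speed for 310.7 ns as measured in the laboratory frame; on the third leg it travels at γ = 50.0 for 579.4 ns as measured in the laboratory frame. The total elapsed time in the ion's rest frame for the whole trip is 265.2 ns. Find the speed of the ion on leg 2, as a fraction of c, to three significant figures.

β = 0.765

Leg 1: β = 0.833; γ = 1/√(1 − 0.833²) = 1/√0.3061 = 1.807; τ_1 = 96.67/1.807 = 53.48 ns.
Leg 2: speed unknown; τ_2 = 310.7/γ_2.
Leg 3: γ = 50.0; τ_3 = 579.4/50.00 = 11.59 ns.
Total proper time: 53.48 + τ_2 + 11.59 = 265.2, so τ_2 = 265.2 − 65.07 = 200.1 ns.
γ_2 = 310.7/200.1 = 1.553; β = √(1 − 1/γ²) = √0.5851.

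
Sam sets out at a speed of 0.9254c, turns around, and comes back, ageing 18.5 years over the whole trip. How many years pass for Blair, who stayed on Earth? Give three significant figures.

γ = 1/√(1 − 0.9254²) = 1/√0.1436 = 2.639
Earth-frame duration is the dilated interval: Δt = γτ = 2.639 × 18.5 years.

Δt = 48.8 years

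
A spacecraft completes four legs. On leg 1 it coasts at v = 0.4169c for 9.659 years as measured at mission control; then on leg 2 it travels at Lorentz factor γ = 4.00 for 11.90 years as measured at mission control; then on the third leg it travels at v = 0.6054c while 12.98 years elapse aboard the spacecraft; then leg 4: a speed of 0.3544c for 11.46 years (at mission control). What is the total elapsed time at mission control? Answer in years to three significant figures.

Leg 1: 9.659 years is already measured at mission control.
Leg 2: 11.90 years is already measured at mission control.
Leg 3: γ = 1/√(1 − 0.6054²) = 1/√0.6335 = 1.256; Δt_3 = 1.256 × 12.98 = 16.31 years.
Leg 4: 11.46 years is already measured at mission control.
Total: 9.659 + 11.90 + 16.31 + 11.46 years.

Δt = 49.3 years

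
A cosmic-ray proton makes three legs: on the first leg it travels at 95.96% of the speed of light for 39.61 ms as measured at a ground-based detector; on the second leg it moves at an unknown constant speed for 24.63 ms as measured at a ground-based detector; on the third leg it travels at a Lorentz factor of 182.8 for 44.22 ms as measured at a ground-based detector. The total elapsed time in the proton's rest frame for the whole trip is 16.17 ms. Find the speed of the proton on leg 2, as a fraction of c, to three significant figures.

β = 0.981

Leg 1: β = 0.9596; γ = 1/√(1 − 0.9596²) = 1/√0.07917 = 3.554; τ_1 = 39.61/3.554 = 11.14 ms.
Leg 2: speed unknown; τ_2 = 24.63/γ_2.
Leg 3: γ = 182.8; τ_3 = 44.22/182.8 = 0.2419 ms.
Total proper time: 11.14 + τ_2 + 0.2419 = 16.17, so τ_2 = 16.17 − 11.39 = 4.783 ms.
γ_2 = 24.63/4.783 = 5.149; β = √(1 − 1/γ²) = √0.9623.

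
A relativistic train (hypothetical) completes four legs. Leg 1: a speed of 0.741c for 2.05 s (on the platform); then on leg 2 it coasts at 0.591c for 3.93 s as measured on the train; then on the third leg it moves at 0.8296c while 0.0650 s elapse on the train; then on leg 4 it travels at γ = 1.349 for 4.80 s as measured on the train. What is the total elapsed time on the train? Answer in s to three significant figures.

τ = 10.2 s

Leg 1: γ = 1/√(1 − 0.741²) = 1/√0.4509 = 1.489; τ_1 = 2.05/1.489 = 1.377 s.
Leg 2: 3.93 s is already measured on the train.
Leg 3: 0.0650 s is already measured on the train.
Leg 4: 4.80 s is already measured on the train.
Total: 1.377 + 3.930 + 0.06500 + 4.800 s.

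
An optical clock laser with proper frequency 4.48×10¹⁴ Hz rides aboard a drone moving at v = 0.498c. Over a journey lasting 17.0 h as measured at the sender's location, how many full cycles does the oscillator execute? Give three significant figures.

γ = 1/√(1 − 0.498²) = 1/√0.7520 = 1.153
The oscillator's own cycle count is N = f × τ where τ is the proper time aboard the drone. τ = Δt/γ = 17.0/1.153 = 14.74 h = 5.307×10⁴ s.
N = 4.48×10¹⁴ × 5.307×10⁴ = 2.378×10¹⁹.

N = 2.38×10¹⁹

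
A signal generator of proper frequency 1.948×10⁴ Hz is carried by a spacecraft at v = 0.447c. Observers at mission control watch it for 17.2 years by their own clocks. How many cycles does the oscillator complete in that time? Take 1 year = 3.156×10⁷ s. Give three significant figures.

N = 9.46×10¹²

γ = 1/√(1 − 0.447²) = 1/√0.8002 = 1.118
During 17.2 years of lab time, the oscillator's proper time advances by τ = Δt/γ = 17.2/1.118 = 15.39 years = 4.856×10⁸ s.
N = f × τ = 1.948×10⁴ × 4.856×10⁸ = 9.459×10¹².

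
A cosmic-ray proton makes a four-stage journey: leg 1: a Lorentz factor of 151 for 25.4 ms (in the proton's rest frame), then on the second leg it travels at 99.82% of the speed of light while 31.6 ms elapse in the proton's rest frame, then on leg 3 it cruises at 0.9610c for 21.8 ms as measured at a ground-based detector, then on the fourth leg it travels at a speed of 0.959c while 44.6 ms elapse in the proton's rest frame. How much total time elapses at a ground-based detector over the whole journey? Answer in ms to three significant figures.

Leg 1: γ = 151; Δt_1 = 151.0 × 25.4 = 3835 ms.
Leg 2: β = 0.9982; γ = 1/√(1 − 0.9982²) = 1/√0.003597 = 16.67; Δt_2 = 16.67 × 31.6 = 526.9 ms.
Leg 3: 21.8 ms is already measured at a ground-based detector.
Leg 4: γ = 1/√(1 − 0.959²) = 1/√0.08032 = 3.529; Δt_4 = 3.529 × 44.6 = 157.4 ms.
Total: 3835 + 526.9 + 21.80 + 157.4 ms.

Δt = 4540 ms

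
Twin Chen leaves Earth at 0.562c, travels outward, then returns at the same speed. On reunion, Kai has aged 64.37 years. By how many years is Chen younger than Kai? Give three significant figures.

γ = 1/√(1 − 0.562²) = 1/√0.6842 = 1.209
Chen's elapsed proper time: τ = 64.37/1.209 = 53.24 years.
Age gap = Δt − τ = 64.37 − 53.24 years.

Δt − τ = 11.1 years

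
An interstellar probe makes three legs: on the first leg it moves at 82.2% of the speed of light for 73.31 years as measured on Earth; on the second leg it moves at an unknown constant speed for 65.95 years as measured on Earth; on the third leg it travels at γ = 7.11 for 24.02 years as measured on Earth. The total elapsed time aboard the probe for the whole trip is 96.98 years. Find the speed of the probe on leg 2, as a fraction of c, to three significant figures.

β = 0.618

Leg 1: β = 0.822; γ = 1/√(1 − 0.822²) = 1/√0.3243 = 1.756; τ_1 = 73.31/1.756 = 41.75 years.
Leg 2: speed unknown; τ_2 = 65.95/γ_2.
Leg 3: γ = 7.11; τ_3 = 24.02/7.110 = 3.378 years.
Total proper time: 41.75 + τ_2 + 3.378 = 96.98, so τ_2 = 96.98 − 45.13 = 51.85 years.
γ_2 = 65.95/51.85 = 1.272; β = √(1 − 1/γ²) = √0.3818.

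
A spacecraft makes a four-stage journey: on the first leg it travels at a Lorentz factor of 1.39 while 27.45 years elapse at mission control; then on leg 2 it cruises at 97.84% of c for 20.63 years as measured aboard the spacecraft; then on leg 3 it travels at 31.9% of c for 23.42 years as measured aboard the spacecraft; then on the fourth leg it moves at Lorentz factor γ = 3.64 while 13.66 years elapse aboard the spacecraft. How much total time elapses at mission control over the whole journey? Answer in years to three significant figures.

Leg 1: 27.45 years is already measured at mission control.
Leg 2: β = 0.9784; γ = 1/√(1 − 0.9784²) = 1/√0.04273 = 4.837; Δt_2 = 4.837 × 20.63 = 99.80 years.
Leg 3: β = 0.319; γ = 1/√(1 − 0.319²) = 1/√0.8982 = 1.055; Δt_3 = 1.055 × 23.42 = 24.71 years.
Leg 4: γ = 3.64; Δt_4 = 3.640 × 13.66 = 49.72 years.
Total: 27.45 + 99.80 + 24.71 + 49.72 years.

Δt = 202 years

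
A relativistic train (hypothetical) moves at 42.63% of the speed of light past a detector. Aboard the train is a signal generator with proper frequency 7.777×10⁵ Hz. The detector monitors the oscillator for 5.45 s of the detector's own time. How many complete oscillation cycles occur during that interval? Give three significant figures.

β = 0.4263; γ = 1/√(1 − 0.4263²) = 1/√0.8183 = 1.105
During 5.45 s of lab time, the oscillator's proper time advances by τ = Δt/γ = 5.45/1.105 = 4.930 s = 4.930×10⁰ s.
N = f × τ = 7.777×10⁵ × 4.930×10⁰ = 3.834×10⁶.

N = 3.83×10⁶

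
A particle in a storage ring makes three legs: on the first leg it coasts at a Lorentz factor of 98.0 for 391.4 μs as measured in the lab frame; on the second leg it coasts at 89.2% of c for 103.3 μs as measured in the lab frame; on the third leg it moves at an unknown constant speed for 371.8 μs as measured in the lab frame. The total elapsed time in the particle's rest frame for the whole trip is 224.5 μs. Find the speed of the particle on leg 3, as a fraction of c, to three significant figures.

Leg 1: γ = 98.0; τ_1 = 391.4/98.00 = 3.994 μs.
Leg 2: β = 0.892; γ = 1/√(1 − 0.892²) = 1/√0.2043 = 2.212; τ_2 = 103.3/2.212 = 46.70 μs.
Leg 3: speed unknown; τ_3 = 371.8/γ_3.
Total proper time: 3.994 + 46.70 + τ_3 = 224.5, so τ_3 = 224.5 − 50.69 = 173.8 μs.
γ_3 = 371.8/173.8 = 2.139; β = √(1 − 1/γ²) = √0.7815.

β = 0.884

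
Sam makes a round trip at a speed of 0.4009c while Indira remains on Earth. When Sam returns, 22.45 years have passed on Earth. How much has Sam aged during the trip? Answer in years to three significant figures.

γ = 1/√(1 − 0.4009²) = 1/√0.8393 = 1.092
Sam's clock measures proper time along the trip: τ = Δt/γ = 22.45/1.092 years.

τ = 20.6 years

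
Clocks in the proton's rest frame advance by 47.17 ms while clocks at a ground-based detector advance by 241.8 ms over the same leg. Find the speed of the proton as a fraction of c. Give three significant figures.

β = 0.981

The proper time is measured in the proton's rest frame (both events occur at the proton's location); Δt is measured at a ground-based detector. γ = Δt/τ = 241.8/47.17 = 5.126.
β = √(1 − 1/γ²) = √(1 − 0.03806) = √0.9619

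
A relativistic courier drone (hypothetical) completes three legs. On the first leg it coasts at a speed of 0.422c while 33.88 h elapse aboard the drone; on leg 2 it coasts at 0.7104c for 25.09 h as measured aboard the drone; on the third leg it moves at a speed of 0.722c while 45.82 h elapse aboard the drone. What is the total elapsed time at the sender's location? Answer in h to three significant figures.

Leg 1: γ = 1/√(1 − 0.422²) = 1/√0.8219 = 1.103; Δt_1 = 1.103 × 33.88 = 37.37 h.
Leg 2: γ = 1/√(1 − 0.7104²) = 1/√0.4953 = 1.421; Δt_2 = 1.421 × 25.09 = 35.65 h.
Leg 3: γ = 1/√(1 − 0.722²) = 1/√0.4787 = 1.445; Δt_3 = 1.445 × 45.82 = 66.22 h.
Total: 37.37 + 35.65 + 66.22 h.

Δt = 139 h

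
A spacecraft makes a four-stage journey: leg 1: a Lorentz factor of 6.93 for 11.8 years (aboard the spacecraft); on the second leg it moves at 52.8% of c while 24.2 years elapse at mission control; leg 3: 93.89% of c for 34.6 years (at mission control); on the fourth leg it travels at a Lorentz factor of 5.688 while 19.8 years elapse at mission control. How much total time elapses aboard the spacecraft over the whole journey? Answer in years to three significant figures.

τ = 47.7 years

Leg 1: 11.8 years is already measured aboard the spacecraft.
Leg 2: β = 0.528; γ = 1/√(1 − 0.528²) = 1/√0.7212 = 1.178; τ_2 = 24.2/1.178 = 20.55 years.
Leg 3: β = 0.9389; γ = 1/√(1 − 0.9389²) = 1/√0.1185 = 2.905; τ_3 = 34.6/2.905 = 11.91 years.
Leg 4: γ = 5.688; τ_4 = 19.8/5.688 = 3.481 years.
Total: 11.80 + 20.55 + 11.91 + 3.481 years.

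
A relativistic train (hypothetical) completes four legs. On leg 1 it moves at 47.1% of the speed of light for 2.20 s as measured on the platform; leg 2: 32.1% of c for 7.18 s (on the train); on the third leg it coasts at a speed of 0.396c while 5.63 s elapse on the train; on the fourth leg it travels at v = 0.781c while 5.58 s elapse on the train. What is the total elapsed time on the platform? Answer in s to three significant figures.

Leg 1: 2.20 s is already measured on the platform.
Leg 2: β = 0.321; γ = 1/√(1 − 0.321²) = 1/√0.8970 = 1.056; Δt_2 = 1.056 × 7.18 = 7.581 s.
Leg 3: γ = 1/√(1 − 0.396²) = 1/√0.8432 = 1.089; Δt_3 = 1.089 × 5.63 = 6.131 s.
Leg 4: γ = 1/√(1 − 0.781²) = 1/√0.3900 = 1.601; Δt_4 = 1.601 × 5.58 = 8.935 s.
Total: 2.200 + 7.581 + 6.131 + 8.935 s.

Δt = 24.8 s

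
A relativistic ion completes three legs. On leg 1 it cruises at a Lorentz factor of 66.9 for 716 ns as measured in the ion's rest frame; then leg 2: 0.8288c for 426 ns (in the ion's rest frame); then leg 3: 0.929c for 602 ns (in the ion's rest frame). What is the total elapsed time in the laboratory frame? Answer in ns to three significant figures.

Leg 1: γ = 66.9; Δt_1 = 66.90 × 716 = 4.790×10⁴ ns.
Leg 2: γ = 1/√(1 − 0.8288²) = 1/√0.3131 = 1.787; Δt_2 = 1.787 × 426 = 761.3 ns.
Leg 3: γ = 1/√(1 − 0.929²) = 1/√0.1370 = 2.702; Δt_3 = 2.702 × 602 = 1627 ns.
Total: 4.790×10⁴ + 761.3 + 1627 ns.

Δt = 5.03×10⁴ ns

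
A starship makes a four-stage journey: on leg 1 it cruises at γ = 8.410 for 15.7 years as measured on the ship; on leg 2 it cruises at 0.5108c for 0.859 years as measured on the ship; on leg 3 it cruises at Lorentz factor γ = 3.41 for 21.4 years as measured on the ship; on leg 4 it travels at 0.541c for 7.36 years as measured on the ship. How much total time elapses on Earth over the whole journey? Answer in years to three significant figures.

Δt = 215 years

Leg 1: γ = 8.410; Δt_1 = 8.410 × 15.7 = 132.0 years.
Leg 2: γ = 1/√(1 − 0.5108²) = 1/√0.7391 = 1.163; Δt_2 = 1.163 × 0.859 = 0.9992 years.
Leg 3: γ = 3.41; Δt_3 = 3.410 × 21.4 = 72.97 years.
Leg 4: γ = 1/√(1 − 0.541²) = 1/√0.7073 = 1.189; Δt_4 = 1.189 × 7.36 = 8.751 years.
Total: 132.0 + 0.9992 + 72.97 + 8.751 years.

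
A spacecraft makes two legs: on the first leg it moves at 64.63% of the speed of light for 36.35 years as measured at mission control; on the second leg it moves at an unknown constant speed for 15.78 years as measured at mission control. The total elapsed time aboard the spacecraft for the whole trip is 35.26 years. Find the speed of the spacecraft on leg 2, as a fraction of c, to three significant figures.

β = 0.879

Leg 1: β = 0.6463; γ = 1/√(1 − 0.6463²) = 1/√0.5823 = 1.310; τ_1 = 36.35/1.310 = 27.74 years.
Leg 2: speed unknown; τ_2 = 15.78/γ_2.
Total proper time: 27.74 + τ_2 = 35.26, so τ_2 = 35.26 − 27.74 = 7.522 years.
γ_2 = 15.78/7.522 = 2.098; β = √(1 − 1/γ²) = √0.7728.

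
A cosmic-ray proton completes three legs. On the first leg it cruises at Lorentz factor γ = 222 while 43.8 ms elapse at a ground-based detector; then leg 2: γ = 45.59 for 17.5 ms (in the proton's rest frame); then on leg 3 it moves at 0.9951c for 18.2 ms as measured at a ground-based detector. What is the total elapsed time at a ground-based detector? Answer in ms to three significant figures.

Δt = 860 ms

Leg 1: 43.8 ms is already measured at a ground-based detector.
Leg 2: γ = 45.59; Δt_2 = 45.59 × 17.5 = 797.8 ms.
Leg 3: 18.2 ms is already measured at a ground-based detector.
Total: 43.80 + 797.8 + 18.20 ms.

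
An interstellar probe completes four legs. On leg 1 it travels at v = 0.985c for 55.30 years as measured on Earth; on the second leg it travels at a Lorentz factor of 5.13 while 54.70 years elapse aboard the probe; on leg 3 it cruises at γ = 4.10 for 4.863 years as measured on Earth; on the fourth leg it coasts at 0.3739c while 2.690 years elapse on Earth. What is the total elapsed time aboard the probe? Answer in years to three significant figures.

τ = 67.9 years

Leg 1: γ = 1/√(1 − 0.985²) = 1/√0.02977 = 5.795; τ_1 = 55.30/5.795 = 9.542 years.
Leg 2: 54.70 years is already measured aboard the probe.
Leg 3: γ = 4.10; τ_3 = 4.863/4.100 = 1.186 years.
Leg 4: γ = 1/√(1 − 0.3739²) = 1/√0.8602 = 1.078; τ_4 = 2.690/1.078 = 2.495 years.
Total: 9.542 + 54.70 + 1.186 + 2.495 years.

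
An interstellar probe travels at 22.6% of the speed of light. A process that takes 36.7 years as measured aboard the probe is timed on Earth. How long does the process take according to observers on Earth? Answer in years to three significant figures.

Δt = 37.7 years

β = 0.226; γ = 1/√(1 − 0.226²) = 1/√0.9489 = 1.027
The interval measured aboard the probe is the proper time (both events occur at the same place in that frame); the lab-frame interval is Δt = γτ = 1.027 × 36.7 years.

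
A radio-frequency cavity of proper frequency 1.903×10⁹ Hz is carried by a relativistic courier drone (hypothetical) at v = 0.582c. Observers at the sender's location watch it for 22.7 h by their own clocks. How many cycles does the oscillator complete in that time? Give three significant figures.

N = 1.26×10¹⁴

γ = 1/√(1 − 0.582²) = 1/√0.6613 = 1.230
During 22.7 h of lab time, the oscillator's proper time advances by τ = Δt/γ = 22.7/1.230 = 18.46 h = 6.645×10⁴ s.
N = f × τ = 1.903×10⁹ × 6.645×10⁴ = 1.265×10¹⁴.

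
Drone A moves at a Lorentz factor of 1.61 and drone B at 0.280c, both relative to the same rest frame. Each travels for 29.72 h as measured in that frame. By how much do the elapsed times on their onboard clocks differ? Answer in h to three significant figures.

|τ_A − τ_B| = 10.1 h

A: γ = 1.61; τ_A = 29.72/1.610 = 18.46 h.
B: γ = 1/√(1 − 0.280²) = 25/24 ≈ 1.042; τ_B = 29.72/1.042 = 28.53 h.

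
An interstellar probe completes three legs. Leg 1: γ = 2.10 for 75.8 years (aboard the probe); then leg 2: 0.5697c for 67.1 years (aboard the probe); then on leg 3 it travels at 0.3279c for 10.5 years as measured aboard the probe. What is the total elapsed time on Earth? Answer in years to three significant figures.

Leg 1: γ = 2.10; Δt_1 = 2.100 × 75.8 = 159.2 years.
Leg 2: γ = 1/√(1 − 0.5697²) = 1/√0.6754 = 1.217; Δt_2 = 1.217 × 67.1 = 81.64 years.
Leg 3: γ = 1/√(1 − 0.3279²) = 1/√0.8925 = 1.059; Δt_3 = 1.059 × 10.5 = 11.11 years.
Total: 159.2 + 81.64 + 11.11 years.

Δt = 252 years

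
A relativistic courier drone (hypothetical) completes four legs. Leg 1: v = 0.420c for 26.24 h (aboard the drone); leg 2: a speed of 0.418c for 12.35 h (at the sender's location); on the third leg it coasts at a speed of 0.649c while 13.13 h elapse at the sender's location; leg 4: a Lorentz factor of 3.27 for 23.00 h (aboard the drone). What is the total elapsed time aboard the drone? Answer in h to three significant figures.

Leg 1: 26.24 h is already measured aboard the drone.
Leg 2: γ = 1/√(1 − 0.418²) = 1/√0.8253 = 1.101; τ_2 = 12.35/1.101 = 11.22 h.
Leg 3: γ = 1/√(1 − 0.649²) = 1/√0.5788 = 1.314; τ_3 = 13.13/1.314 = 9.989 h.
Leg 4: 23.00 h is already measured aboard the drone.
Total: 26.24 + 11.22 + 9.989 + 23.00 h.

τ = 70.4 h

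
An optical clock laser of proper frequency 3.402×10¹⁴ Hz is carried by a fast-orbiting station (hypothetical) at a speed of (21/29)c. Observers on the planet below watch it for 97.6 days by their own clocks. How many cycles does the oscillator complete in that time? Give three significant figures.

γ = 1/√(1 − (21/29)²) = 29/20 = 1.450
During 97.6 days of lab time, the oscillator's proper time advances by τ = Δt/γ = 97.6/1.450 = 67.31 days = 5.816×10⁶ s.
N = f × τ = 3.402×10¹⁴ × 5.816×10⁶ = 1.978×10²¹.

N = 1.98×10²¹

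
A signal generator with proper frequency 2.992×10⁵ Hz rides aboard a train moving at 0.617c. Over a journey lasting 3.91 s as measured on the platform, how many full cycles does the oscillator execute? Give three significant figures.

N = 9.21×10⁵

γ = 1/√(1 − 0.617²) = 1/√0.6193 = 1.271
The oscillator's own cycle count is N = f × τ where τ is the proper time on the train. τ = Δt/γ = 3.91/1.271 = 3.077 s = 3.077×10⁰ s.
N = 2.992×10⁵ × 3.077×10⁰ = 9.206×10⁵.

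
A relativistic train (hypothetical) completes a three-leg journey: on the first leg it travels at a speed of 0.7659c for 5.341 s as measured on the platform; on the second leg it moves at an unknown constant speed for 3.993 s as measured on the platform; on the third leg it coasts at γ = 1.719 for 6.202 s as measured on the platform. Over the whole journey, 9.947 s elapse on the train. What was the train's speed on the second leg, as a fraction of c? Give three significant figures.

β = 0.686

Leg 1: γ = 1/√(1 − 0.7659²) = 1/√0.4134 = 1.555; τ_1 = 5.341/1.555 = 3.434 s.
Leg 2: speed unknown; τ_2 = 3.993/γ_2.
Leg 3: γ = 1.719; τ_3 = 6.202/1.719 = 3.608 s.
Total proper time: 3.434 + τ_2 + 3.608 = 9.947, so τ_2 = 9.947 − 7.042 = 2.905 s.
γ_2 = 3.993/2.905 = 1.375; β = √(1 − 1/γ²) = √0.4707.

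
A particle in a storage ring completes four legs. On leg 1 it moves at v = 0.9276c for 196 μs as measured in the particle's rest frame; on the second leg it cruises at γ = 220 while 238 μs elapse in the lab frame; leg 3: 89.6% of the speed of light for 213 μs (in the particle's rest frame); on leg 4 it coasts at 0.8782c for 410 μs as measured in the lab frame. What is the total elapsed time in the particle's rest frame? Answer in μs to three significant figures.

τ = 606 μs

Leg 1: 196 μs is already measured in the particle's rest frame.
Leg 2: γ = 220; τ_2 = 238/220.0 = 1.082 μs.
Leg 3: 213 μs is already measured in the particle's rest frame.
Leg 4: γ = 1/√(1 − 0.8782²) = 1/√0.2288 = 2.091; τ_4 = 410/2.091 = 196.1 μs.
Total: 196.0 + 1.082 + 213.0 + 196.1 μs.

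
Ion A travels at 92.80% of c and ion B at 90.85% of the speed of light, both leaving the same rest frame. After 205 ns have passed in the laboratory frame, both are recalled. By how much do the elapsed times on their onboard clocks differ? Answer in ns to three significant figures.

|τ_A − τ_B| = 9.29 ns

A: β = 0.9280; γ = 1/√(1 − 0.9280²) = 1/√0.1388 = 2.684; τ_A = 205/2.684 = 76.38 ns.
B: β = 0.9085; γ = 1/√(1 − 0.9085²) = 1/√0.1746 = 2.393; τ_B = 205/2.393 = 85.67 ns.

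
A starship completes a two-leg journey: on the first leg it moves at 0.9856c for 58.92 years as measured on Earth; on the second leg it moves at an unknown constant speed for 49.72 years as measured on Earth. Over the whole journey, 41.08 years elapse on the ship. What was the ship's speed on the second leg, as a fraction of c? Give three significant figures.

Leg 1: γ = 1/√(1 − 0.9856²) = 1/√0.02859 = 5.914; τ_1 = 58.92/5.914 = 9.963 years.
Leg 2: speed unknown; τ_2 = 49.72/γ_2.
Total proper time: 9.963 + τ_2 = 41.08, so τ_2 = 41.08 − 9.963 = 31.12 years.
γ_2 = 49.72/31.12 = 1.598; β = √(1 − 1/γ²) = √0.6083.

β = 0.780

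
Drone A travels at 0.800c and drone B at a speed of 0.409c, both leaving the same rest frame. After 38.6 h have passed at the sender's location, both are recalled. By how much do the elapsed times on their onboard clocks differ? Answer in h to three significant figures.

|τ_A − τ_B| = 12.1 h

A: γ = 1/√(1 − 0.800²) = 5/3 ≈ 1.667; τ_A = 38.6/1.667 = 23.16 h.
B: γ = 1/√(1 − 0.409²) = 1/√0.8327 = 1.096; τ_B = 38.6/1.096 = 35.22 h.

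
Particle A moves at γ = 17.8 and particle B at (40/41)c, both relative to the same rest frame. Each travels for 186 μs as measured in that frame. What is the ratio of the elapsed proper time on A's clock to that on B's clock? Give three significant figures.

A: γ = 17.8. B: γ = 1/√(1 − (40/41)²) = 41/9 ≈ 4.556.
τ_A/τ_B = γ_B/γ_A = 4.556/17.80 = 0.2559, so τ_A/τ_B = 0.2559.

τ_A/τ_B = 0.256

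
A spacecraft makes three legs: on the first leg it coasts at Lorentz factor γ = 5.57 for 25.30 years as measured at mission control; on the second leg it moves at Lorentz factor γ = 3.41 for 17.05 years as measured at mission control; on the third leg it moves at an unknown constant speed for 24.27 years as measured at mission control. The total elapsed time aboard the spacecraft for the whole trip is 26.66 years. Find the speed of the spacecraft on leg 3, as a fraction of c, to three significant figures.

Leg 1: γ = 5.57; τ_1 = 25.30/5.570 = 4.542 years.
Leg 2: γ = 3.41; τ_2 = 17.05/3.410 = 5.000 years.
Leg 3: speed unknown; τ_3 = 24.27/γ_3.
Total proper time: 4.542 + 5.000 + τ_3 = 26.66, so τ_3 = 26.66 − 9.542 = 17.12 years.
γ_3 = 24.27/17.12 = 1.418; β = √(1 − 1/γ²) = √0.5025.

β = 0.709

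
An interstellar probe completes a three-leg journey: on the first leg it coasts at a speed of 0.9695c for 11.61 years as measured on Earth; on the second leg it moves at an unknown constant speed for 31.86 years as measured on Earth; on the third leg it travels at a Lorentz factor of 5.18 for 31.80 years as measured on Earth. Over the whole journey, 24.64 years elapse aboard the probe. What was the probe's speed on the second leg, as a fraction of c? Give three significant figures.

β = 0.871

Leg 1: γ = 1/√(1 − 0.9695²) = 1/√0.06007 = 4.080; τ_1 = 11.61/4.080 = 2.846 years.
Leg 2: speed unknown; τ_2 = 31.86/γ_2.
Leg 3: γ = 5.18; τ_3 = 31.80/5.180 = 6.139 years.
Total proper time: 2.846 + τ_2 + 6.139 = 24.64, so τ_2 = 24.64 − 8.985 = 15.66 years.
γ_2 = 31.86/15.66 = 2.035; β = √(1 − 1/γ²) = √0.7585.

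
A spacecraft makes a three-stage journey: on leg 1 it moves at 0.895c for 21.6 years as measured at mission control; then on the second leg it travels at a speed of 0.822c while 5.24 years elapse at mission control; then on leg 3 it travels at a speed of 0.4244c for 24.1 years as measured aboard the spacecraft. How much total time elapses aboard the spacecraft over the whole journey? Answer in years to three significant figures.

Leg 1: γ = 1/√(1 − 0.895²) = 1/√0.1990 = 2.242; τ_1 = 21.6/2.242 = 9.635 years.
Leg 2: γ = 1/√(1 − 0.822²) = 1/√0.3243 = 1.756; τ_2 = 5.24/1.756 = 2.984 years.
Leg 3: 24.1 years is already measured aboard the spacecraft.
Total: 9.635 + 2.984 + 24.10 years.

τ = 36.7 years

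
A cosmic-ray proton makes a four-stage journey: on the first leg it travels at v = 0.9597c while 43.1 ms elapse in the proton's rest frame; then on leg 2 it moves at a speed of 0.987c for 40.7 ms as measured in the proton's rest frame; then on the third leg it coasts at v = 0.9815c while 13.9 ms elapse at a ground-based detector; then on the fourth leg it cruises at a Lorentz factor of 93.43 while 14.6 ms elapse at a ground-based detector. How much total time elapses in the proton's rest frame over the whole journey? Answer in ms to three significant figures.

Leg 1: 43.1 ms is already measured in the proton's rest frame.
Leg 2: 40.7 ms is already measured in the proton's rest frame.
Leg 3: γ = 1/√(1 − 0.9815²) = 1/√0.03666 = 5.223; τ_3 = 13.9/5.223 = 2.661 ms.
Leg 4: γ = 93.43; τ_4 = 14.6/93.43 = 0.1563 ms.
Total: 43.10 + 40.70 + 2.661 + 0.1563 ms.

τ = 86.6 ms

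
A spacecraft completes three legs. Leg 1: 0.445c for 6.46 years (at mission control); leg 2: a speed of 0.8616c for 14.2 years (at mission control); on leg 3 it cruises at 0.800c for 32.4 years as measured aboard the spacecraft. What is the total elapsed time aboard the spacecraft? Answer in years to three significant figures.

τ = 45.4 years

Leg 1: γ = 1/√(1 − 0.445²) = 1/√0.8020 = 1.117; τ_1 = 6.46/1.117 = 5.785 years.
Leg 2: γ = 1/√(1 − 0.8616²) = 1/√0.2576 = 1.970; τ_2 = 14.2/1.970 = 7.208 years.
Leg 3: 32.4 years is already measured aboard the spacecraft.
Total: 5.785 + 7.208 + 32.40 years.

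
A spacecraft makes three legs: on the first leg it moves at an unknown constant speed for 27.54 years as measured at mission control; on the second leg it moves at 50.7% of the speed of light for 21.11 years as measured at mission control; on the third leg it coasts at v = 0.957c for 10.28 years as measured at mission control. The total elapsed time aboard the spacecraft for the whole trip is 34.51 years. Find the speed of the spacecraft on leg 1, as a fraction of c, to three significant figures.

β = 0.875

Leg 1: speed unknown; τ_1 = 27.54/γ_1.
Leg 2: β = 0.507; γ = 1/√(1 − 0.507²) = 1/√0.7430 = 1.160; τ_2 = 21.11/1.160 = 18.20 years.
Leg 3: γ = 1/√(1 − 0.957²) = 1/√0.08415 = 3.447; τ_3 = 10.28/3.447 = 2.982 years.
Total proper time: τ_1 + 18.20 + 2.982 = 34.51, so τ_1 = 34.51 − 21.18 = 13.33 years.
γ_1 = 27.54/13.33 = 2.066; β = √(1 − 1/γ²) = √0.7656.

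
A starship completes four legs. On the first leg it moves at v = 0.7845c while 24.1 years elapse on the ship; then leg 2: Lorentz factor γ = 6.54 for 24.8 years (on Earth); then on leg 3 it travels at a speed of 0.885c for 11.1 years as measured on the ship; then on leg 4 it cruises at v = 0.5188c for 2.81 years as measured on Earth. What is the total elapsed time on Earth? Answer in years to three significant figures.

Leg 1: γ = 1/√(1 − 0.7845²) = 1/√0.3846 = 1.613; Δt_1 = 1.613 × 24.1 = 38.86 years.
Leg 2: 24.8 years is already measured on Earth.
Leg 3: γ = 1/√(1 − 0.885²) = 1/√0.2168 = 2.148; Δt_3 = 2.148 × 11.1 = 23.84 years.
Leg 4: 2.81 years is already measured on Earth.
Total: 38.86 + 24.80 + 23.84 + 2.810 years.

Δt = 90.3 years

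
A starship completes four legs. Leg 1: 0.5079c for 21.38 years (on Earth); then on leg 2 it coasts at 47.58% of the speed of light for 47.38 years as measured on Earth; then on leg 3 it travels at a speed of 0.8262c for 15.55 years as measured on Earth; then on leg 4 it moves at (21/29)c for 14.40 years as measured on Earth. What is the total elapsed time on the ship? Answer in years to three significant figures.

Leg 1: γ = 1/√(1 − 0.5079²) = 1/√0.7420 = 1.161; τ_1 = 21.38/1.161 = 18.42 years.
Leg 2: β = 0.4758; γ = 1/√(1 − 0.4758²) = 1/√0.7736 = 1.137; τ_2 = 47.38/1.137 = 41.67 years.
Leg 3: γ = 1/√(1 − 0.8262²) = 1/√0.3174 = 1.775; τ_3 = 15.55/1.775 = 8.761 years.
Leg 4: γ = 1/√(1 − (21/29)²) = 29/20 = 1.450; τ_4 = 14.40/1.450 = 9.931 years.
Total: 18.42 + 41.67 + 8.761 + 9.931 years.

τ = 78.8 years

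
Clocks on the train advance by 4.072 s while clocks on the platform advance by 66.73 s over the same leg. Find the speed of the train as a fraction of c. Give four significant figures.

The proper time is measured on the train (both events occur at the train's location); Δt is measured on the platform. γ = Δt/τ = 66.73/4.072 = 16.39.
β = √(1 − 1/γ²) = √(1 − 0.003724) = √0.9963

v = 0.9981c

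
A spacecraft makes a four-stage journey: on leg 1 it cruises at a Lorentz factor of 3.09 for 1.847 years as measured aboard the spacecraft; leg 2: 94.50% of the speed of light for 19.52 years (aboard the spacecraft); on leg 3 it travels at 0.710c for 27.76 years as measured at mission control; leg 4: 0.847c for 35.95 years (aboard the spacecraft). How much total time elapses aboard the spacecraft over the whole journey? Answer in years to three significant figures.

τ = 76.9 years

Leg 1: 1.847 years is already measured aboard the spacecraft.
Leg 2: 19.52 years is already measured aboard the spacecraft.
Leg 3: γ = 1/√(1 − 0.710²) = 1/√0.4959 = 1.420; τ_3 = 27.76/1.420 = 19.55 years.
Leg 4: 35.95 years is already measured aboard the spacecraft.
Total: 1.847 + 19.52 + 19.55 + 35.95 years.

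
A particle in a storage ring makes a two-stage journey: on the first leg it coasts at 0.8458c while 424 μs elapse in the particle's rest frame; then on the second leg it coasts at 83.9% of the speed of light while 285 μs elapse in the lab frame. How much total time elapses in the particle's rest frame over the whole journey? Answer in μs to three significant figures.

τ = 579 μs

Leg 1: 424 μs is already measured in the particle's rest frame.
Leg 2: β = 0.839; γ = 1/√(1 − 0.839²) = 1/√0.2961 = 1.838; τ_2 = 285/1.838 = 155.1 μs.
Total: 424.0 + 155.1 μs.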